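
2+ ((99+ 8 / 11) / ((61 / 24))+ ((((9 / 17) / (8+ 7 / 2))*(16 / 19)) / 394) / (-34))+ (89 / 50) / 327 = 41.24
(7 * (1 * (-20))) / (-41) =140 / 41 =3.41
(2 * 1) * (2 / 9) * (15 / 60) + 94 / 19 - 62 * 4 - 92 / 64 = -668621 / 2736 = -244.38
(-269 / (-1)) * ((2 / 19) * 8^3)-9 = 14488.68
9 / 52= 0.17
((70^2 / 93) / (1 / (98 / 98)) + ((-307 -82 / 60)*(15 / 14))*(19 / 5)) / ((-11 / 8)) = 31321034 / 35805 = 874.77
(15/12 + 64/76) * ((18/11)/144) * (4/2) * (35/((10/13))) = 14469/6688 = 2.16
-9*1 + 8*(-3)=-33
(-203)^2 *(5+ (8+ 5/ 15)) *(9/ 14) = 353220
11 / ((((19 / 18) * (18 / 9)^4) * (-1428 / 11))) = -363 / 72352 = -0.01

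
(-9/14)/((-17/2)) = 9/119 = 0.08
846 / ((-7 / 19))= -16074 / 7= -2296.29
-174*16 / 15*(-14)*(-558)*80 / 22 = -57996288 / 11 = -5272389.82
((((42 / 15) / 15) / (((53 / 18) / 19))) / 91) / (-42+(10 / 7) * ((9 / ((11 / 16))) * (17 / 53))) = -2926 / 7958275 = -0.00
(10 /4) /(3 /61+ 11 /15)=4575 /1432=3.19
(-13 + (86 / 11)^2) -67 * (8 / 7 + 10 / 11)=-75685 / 847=-89.36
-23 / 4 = -5.75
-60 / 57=-20 / 19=-1.05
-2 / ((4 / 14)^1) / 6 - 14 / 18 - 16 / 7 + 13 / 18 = -3.51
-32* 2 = -64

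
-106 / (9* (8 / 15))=-265 / 12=-22.08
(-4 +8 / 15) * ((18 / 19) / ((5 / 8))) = -2496 / 475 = -5.25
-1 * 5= -5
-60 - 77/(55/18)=-426/5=-85.20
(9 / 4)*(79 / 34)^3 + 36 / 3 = 6323943 / 157216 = 40.22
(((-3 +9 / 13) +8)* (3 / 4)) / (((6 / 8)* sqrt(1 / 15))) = 74* sqrt(15) / 13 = 22.05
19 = 19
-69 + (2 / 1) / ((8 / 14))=-65.50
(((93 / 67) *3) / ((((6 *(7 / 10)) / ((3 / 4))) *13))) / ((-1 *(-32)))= 1395 / 780416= 0.00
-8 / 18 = -4 / 9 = -0.44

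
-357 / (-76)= 357 / 76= 4.70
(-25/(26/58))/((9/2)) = -1450/117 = -12.39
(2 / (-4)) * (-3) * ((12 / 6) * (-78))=-234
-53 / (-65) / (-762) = -53 / 49530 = -0.00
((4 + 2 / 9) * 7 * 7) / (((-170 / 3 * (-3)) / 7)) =6517 / 765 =8.52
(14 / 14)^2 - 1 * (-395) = 396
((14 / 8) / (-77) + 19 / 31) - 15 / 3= -6015 / 1364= -4.41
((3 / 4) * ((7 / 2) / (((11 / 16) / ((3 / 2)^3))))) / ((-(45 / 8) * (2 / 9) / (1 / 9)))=-63 / 55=-1.15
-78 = -78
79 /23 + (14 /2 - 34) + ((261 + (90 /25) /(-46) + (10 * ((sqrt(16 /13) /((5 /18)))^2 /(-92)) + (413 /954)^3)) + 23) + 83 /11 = 3801609706393969 /14278382169480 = 266.25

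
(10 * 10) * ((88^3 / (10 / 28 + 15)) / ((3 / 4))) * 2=1526497280 / 129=11833312.25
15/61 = 0.25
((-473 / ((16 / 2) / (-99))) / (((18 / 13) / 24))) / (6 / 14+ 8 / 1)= 1420419 / 118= 12037.45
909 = 909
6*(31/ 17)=186/ 17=10.94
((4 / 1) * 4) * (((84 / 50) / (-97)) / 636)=-56 / 128525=-0.00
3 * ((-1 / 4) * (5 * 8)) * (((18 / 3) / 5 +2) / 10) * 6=-288 / 5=-57.60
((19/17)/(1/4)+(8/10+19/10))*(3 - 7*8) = -380.04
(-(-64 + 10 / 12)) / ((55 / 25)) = 1895 / 66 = 28.71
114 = 114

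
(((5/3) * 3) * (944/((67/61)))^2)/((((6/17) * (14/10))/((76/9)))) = 53552060454400/848421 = 63119678.15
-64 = -64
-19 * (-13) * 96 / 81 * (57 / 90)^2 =713336 / 6075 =117.42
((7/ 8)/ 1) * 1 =7/ 8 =0.88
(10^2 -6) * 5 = 470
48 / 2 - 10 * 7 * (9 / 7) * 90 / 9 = -876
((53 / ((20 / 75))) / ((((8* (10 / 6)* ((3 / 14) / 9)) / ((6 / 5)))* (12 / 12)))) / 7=4293 / 40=107.32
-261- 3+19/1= -245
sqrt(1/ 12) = 0.29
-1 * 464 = -464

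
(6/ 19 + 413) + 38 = 8575/ 19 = 451.32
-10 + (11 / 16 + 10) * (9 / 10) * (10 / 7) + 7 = 1203 / 112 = 10.74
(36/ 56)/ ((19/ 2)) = 0.07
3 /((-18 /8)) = -4 /3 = -1.33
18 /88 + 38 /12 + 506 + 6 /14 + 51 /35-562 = -234433 /4620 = -50.74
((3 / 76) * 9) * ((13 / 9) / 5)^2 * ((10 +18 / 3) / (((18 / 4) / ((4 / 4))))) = 1352 / 12825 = 0.11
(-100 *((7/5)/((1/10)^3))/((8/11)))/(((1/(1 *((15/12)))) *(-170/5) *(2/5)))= 1203125/68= 17693.01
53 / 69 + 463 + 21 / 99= 117387 / 253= 463.98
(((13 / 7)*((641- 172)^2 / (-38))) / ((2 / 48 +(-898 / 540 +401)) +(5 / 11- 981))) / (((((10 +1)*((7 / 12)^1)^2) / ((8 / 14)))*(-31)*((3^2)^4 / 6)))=-11491840 / 137951914653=-0.00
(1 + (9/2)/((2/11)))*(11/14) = 20.23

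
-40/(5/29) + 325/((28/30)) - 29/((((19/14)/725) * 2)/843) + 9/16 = -13895426299/2128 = -6529805.59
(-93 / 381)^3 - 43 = -88110260 / 2048383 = -43.01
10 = 10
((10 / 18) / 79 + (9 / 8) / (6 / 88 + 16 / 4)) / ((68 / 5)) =360895 / 17308584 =0.02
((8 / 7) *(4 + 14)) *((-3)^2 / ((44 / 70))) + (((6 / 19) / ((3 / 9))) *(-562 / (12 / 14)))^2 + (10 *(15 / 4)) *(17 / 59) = 386142.48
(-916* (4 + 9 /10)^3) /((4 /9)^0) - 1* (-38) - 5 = -26933371 /250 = -107733.48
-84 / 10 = -42 / 5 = -8.40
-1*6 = -6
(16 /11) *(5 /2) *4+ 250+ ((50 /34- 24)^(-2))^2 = 62616399436841 /236694289931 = 264.55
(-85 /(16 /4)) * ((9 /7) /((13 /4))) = -765 /91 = -8.41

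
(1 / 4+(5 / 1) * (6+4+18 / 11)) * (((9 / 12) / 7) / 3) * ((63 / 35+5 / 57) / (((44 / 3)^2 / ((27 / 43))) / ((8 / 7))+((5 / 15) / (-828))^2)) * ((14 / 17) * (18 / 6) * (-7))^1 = -7467850038852 / 32858216214725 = -0.23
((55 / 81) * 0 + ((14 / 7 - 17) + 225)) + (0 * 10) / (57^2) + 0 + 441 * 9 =4179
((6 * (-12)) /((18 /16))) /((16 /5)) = -20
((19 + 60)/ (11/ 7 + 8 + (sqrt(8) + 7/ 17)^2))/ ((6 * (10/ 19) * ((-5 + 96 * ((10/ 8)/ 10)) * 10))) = 1556868721/ 75953259120 - 361346237 * sqrt(2)/ 189883147800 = 0.02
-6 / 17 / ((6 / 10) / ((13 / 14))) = -65 / 119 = -0.55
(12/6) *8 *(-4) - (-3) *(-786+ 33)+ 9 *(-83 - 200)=-4870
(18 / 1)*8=144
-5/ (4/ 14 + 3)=-35/ 23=-1.52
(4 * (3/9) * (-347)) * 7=-9716/3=-3238.67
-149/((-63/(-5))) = -11.83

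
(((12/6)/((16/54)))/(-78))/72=-1/832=-0.00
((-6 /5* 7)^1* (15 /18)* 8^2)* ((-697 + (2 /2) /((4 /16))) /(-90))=-17248 /5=-3449.60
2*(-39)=-78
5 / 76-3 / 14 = -79 / 532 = -0.15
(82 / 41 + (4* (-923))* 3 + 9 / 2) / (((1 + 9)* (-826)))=22139 / 16520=1.34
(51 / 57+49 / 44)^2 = 2819041 / 698896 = 4.03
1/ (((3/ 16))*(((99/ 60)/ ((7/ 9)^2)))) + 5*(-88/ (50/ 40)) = -2807008/ 8019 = -350.04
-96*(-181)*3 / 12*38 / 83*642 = 1276821.98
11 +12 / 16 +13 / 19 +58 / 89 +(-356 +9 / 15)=-11577063 / 33820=-342.31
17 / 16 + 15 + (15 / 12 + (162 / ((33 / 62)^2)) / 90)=229089 / 9680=23.67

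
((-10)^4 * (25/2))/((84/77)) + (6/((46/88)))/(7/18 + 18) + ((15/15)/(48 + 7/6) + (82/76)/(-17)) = 498718263739679/4352428230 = 114583.91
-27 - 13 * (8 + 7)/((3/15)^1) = -1002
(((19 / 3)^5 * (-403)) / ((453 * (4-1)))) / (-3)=997867897 / 990711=1007.22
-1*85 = -85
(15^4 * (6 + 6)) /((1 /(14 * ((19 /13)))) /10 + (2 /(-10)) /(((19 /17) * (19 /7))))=-6140610000 /617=-9952366.29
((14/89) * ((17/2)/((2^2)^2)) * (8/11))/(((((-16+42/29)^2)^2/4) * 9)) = 84166439/139715635157208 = 0.00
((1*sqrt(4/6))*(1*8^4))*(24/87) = 922.58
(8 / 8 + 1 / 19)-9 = -151 / 19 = -7.95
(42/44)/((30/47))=329/220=1.50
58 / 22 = 29 / 11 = 2.64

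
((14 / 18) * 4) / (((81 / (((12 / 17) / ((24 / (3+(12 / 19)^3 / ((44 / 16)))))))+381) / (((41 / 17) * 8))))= 714083552 / 15129569475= 0.05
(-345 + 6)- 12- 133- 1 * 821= -1305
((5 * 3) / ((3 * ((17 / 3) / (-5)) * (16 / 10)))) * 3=-1125 / 136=-8.27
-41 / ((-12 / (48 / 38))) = 82 / 19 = 4.32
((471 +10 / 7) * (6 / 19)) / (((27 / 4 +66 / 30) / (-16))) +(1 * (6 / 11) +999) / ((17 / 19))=3786056055 / 4451909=850.43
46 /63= 0.73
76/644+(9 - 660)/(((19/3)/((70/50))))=-2199226/15295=-143.79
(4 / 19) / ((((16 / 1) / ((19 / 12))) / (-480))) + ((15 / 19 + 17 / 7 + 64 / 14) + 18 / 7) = 48 / 133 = 0.36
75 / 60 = 5 / 4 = 1.25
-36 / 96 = -3 / 8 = -0.38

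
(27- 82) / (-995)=11 / 199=0.06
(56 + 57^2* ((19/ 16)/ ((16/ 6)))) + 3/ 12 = 192393/ 128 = 1503.07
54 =54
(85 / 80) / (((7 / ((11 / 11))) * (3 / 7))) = 0.35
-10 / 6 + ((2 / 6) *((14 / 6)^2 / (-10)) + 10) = 2201 / 270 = 8.15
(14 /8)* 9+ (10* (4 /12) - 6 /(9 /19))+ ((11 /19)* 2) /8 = 374 /57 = 6.56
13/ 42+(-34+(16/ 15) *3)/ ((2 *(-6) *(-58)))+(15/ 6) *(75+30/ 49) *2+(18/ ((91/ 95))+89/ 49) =147390167/ 369460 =398.93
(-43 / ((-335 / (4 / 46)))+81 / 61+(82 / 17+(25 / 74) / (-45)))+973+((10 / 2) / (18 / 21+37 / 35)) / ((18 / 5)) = 289685180934 / 295633145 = 979.88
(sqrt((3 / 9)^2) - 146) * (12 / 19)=-92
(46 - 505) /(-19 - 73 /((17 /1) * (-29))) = 24.35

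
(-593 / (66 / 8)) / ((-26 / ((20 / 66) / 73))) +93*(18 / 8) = 865054297 / 4133844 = 209.26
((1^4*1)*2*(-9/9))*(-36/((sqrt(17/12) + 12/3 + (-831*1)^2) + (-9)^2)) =596718144/5723902767775- 144*sqrt(51)/5723902767775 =0.00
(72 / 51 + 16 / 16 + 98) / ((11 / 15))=25605 / 187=136.93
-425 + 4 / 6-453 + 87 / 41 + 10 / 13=-1398233 / 1599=-874.44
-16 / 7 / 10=-8 / 35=-0.23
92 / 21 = 4.38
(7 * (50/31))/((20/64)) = 1120/31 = 36.13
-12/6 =-2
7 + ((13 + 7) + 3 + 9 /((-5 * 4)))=591 /20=29.55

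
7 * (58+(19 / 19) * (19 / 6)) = 2569 / 6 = 428.17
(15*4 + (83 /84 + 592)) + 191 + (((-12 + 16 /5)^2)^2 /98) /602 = 93371097413 /110617500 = 844.09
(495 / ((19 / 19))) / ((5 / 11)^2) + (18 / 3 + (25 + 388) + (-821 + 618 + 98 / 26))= 2615.57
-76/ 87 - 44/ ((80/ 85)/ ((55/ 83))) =-920027/ 28884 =-31.85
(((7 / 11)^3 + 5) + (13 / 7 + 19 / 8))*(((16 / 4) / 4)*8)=707335 / 9317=75.92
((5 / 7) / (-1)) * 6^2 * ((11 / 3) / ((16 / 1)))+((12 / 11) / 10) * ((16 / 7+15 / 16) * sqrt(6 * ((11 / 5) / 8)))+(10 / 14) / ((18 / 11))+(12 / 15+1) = -4607 / 1260+1083 * sqrt(165) / 30800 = -3.20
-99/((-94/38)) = 1881/47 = 40.02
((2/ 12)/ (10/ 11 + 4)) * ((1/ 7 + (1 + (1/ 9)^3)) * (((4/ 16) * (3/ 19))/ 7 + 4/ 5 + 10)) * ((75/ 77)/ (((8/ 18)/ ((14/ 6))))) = 2.15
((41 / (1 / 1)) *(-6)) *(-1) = 246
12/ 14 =6/ 7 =0.86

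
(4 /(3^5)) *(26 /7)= 104 /1701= 0.06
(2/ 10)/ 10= 0.02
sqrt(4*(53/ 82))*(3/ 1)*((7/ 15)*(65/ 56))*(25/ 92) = 325*sqrt(4346)/ 30176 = 0.71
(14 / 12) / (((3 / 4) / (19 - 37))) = -28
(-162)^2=26244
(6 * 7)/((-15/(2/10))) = -14/25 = -0.56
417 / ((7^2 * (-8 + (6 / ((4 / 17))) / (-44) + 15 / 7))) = -36696 / 27755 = -1.32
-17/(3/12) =-68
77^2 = 5929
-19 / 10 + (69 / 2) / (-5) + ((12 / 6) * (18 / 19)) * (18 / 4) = -26 / 95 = -0.27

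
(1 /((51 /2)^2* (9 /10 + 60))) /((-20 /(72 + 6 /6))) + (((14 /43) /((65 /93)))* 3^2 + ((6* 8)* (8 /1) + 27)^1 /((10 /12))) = 2202107911838 /4427305155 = 497.39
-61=-61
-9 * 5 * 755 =-33975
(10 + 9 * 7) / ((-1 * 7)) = -73 / 7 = -10.43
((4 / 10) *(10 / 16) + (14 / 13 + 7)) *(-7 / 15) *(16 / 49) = -1732 / 1365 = -1.27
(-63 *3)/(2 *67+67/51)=-1.40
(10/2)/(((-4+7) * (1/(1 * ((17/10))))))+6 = 53/6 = 8.83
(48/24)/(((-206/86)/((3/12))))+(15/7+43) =44.93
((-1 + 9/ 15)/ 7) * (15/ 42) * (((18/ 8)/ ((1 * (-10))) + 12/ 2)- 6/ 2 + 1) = -151/ 1960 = -0.08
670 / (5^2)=134 / 5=26.80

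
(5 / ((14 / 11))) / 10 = 11 / 28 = 0.39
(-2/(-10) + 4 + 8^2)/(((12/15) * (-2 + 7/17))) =-5797/108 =-53.68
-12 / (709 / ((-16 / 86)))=96 / 30487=0.00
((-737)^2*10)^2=29503256256100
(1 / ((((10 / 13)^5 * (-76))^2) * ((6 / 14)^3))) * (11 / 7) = 74305727106611 / 1559520000000000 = 0.05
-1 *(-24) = 24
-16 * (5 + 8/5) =-528/5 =-105.60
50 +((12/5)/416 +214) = 137283/520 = 264.01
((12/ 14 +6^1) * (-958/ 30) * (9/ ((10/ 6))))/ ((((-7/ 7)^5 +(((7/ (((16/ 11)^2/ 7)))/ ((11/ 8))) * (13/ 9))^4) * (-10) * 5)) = 0.00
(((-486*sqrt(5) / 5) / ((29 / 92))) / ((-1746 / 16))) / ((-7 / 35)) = -39744*sqrt(5) / 2813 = -31.59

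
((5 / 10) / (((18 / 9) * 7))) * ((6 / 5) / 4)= 3 / 280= 0.01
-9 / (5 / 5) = -9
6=6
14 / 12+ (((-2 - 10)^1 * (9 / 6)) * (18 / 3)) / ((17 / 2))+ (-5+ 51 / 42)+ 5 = -10.32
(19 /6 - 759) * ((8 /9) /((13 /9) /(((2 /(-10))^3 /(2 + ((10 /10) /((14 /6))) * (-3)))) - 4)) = 126980 /25131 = 5.05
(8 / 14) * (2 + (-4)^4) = 147.43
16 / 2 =8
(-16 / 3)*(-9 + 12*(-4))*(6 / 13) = 1824 / 13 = 140.31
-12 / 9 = -4 / 3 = -1.33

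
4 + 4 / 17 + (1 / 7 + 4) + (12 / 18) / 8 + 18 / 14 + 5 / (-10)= 13205 / 1428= 9.25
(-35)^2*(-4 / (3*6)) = -2450 / 9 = -272.22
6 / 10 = 3 / 5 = 0.60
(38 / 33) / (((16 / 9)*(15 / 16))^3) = 342 / 1375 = 0.25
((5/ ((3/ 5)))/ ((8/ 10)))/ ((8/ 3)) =125/ 32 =3.91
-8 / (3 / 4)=-32 / 3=-10.67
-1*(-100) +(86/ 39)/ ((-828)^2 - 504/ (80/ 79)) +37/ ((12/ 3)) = 116759261549/ 1068734628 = 109.25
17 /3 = 5.67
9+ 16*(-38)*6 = -3639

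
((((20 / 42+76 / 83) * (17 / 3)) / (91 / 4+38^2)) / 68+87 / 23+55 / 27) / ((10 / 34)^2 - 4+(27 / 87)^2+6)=748548797906957 / 280760116366611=2.67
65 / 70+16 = 16.93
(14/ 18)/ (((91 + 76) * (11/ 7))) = 49/ 16533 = 0.00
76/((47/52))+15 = 4657/47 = 99.09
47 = 47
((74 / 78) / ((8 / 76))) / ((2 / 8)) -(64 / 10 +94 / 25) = 25244 / 975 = 25.89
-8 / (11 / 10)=-80 / 11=-7.27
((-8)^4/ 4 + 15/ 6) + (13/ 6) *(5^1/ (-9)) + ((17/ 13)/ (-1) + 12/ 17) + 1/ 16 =97835599/ 95472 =1024.76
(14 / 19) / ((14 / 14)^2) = 14 / 19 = 0.74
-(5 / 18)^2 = -25 / 324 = -0.08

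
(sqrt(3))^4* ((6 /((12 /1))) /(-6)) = -3 /4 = -0.75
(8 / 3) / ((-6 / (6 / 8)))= -1 / 3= -0.33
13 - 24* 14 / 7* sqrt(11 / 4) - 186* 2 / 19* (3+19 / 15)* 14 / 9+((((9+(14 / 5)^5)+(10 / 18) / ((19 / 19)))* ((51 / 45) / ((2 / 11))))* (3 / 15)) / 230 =-1068929972851 / 9217968750 - 24* sqrt(11) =-195.56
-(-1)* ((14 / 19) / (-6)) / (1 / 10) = -70 / 57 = -1.23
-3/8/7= -3/56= -0.05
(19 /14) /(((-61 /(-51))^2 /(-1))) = -49419 /52094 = -0.95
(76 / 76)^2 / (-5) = -1 / 5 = -0.20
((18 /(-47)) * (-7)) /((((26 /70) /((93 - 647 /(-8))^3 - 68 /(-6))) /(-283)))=-1679489742147105 /156416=-10737327013.52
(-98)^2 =9604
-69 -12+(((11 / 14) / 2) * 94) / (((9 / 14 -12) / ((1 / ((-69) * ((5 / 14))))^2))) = -1533024307 / 18924975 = -81.01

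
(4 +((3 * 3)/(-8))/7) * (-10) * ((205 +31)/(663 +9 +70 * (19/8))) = -253700/23471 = -10.81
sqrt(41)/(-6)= -sqrt(41)/6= -1.07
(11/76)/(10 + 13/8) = 22/1767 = 0.01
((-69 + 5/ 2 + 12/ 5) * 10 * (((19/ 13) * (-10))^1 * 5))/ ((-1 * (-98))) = 304475/ 637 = 477.98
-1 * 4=-4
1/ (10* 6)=1/ 60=0.02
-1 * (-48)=48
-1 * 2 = -2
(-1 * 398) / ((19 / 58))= -1214.95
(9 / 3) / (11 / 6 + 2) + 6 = 156 / 23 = 6.78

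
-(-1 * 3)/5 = 3/5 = 0.60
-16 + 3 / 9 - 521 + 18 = -1556 / 3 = -518.67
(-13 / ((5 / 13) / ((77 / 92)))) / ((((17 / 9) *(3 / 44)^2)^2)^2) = -45702383508733952 / 9604915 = -4758228834.79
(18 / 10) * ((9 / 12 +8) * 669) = 42147 / 4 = 10536.75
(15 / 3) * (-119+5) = -570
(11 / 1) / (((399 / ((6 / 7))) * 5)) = 22 / 4655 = 0.00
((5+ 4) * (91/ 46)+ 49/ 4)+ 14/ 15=42763/ 1380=30.99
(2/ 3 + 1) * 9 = 15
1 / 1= 1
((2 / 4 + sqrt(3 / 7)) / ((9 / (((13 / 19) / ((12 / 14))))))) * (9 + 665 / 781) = 350077 / 801306 + 50011 * sqrt(21) / 400653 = 1.01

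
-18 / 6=-3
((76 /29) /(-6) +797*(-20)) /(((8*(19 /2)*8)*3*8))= -693409 /634752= -1.09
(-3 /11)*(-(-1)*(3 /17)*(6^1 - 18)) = 108 /187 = 0.58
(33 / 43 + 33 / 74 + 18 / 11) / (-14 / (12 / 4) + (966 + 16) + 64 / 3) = 299241 / 104865992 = 0.00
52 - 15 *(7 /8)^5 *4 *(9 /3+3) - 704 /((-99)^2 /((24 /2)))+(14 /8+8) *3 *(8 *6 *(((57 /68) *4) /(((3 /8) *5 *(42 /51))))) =124122153703 /42577920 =2915.18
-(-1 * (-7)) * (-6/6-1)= 14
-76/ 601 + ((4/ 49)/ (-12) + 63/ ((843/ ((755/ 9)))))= 50776584/ 8275169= 6.14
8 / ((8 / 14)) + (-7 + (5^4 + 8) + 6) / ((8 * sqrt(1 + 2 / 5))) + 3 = 17 + 79 * sqrt(35) / 7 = 83.77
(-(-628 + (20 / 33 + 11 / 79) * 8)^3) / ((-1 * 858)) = -2132273897176959904 / 7601168950947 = -280519.21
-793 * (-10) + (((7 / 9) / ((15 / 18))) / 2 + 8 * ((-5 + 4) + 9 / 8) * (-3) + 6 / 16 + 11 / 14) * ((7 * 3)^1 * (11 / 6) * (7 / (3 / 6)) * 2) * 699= -20527373 / 20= -1026368.65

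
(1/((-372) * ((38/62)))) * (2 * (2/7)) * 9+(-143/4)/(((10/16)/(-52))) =1977961/665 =2974.38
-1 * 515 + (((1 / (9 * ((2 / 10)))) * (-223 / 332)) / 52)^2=-12432974965415 / 24141701376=-515.00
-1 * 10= -10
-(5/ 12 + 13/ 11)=-211/ 132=-1.60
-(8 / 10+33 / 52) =-373 / 260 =-1.43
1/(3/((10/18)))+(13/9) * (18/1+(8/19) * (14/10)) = 69349/2565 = 27.04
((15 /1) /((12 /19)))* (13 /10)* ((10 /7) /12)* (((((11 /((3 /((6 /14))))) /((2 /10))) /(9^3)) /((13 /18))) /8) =5225 /762048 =0.01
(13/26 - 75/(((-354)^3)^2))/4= 327995829592391/2623966636739328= 0.12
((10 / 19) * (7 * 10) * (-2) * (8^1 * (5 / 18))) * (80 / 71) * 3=-2240000 / 4047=-553.50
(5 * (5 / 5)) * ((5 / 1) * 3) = 75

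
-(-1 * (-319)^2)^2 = -10355301121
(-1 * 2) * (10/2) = -10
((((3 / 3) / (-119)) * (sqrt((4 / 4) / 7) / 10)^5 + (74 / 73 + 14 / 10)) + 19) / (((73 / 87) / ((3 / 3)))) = 679992 / 26645-87 * sqrt(7) / 297964100000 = 25.52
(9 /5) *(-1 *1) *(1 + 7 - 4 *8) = 216 /5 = 43.20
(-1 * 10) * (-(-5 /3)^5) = -31250 /243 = -128.60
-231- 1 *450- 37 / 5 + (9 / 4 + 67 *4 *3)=2357 / 20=117.85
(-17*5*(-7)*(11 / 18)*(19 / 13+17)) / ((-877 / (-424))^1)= 111003200 / 34203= 3245.42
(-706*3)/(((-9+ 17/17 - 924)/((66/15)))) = 11649/1165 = 10.00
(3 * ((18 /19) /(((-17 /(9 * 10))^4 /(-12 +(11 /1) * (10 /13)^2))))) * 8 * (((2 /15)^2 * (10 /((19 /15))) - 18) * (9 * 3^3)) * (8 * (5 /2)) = 43377503483289600000 /5095532689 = 8512849613.73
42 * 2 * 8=672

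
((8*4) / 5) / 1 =32 / 5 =6.40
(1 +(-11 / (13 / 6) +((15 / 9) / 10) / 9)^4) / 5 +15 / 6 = 133.64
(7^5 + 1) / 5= 16808 / 5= 3361.60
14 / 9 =1.56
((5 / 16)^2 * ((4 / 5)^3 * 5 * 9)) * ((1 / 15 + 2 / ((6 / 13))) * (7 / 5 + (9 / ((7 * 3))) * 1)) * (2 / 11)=576 / 175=3.29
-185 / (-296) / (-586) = -5 / 4688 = -0.00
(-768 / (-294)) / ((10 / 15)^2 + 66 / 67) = 38592 / 21119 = 1.83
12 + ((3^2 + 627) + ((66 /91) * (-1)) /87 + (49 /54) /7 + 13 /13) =92503679 /142506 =649.12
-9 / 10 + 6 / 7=-3 / 70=-0.04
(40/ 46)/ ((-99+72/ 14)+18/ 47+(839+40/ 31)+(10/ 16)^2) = 13054720/ 11217761641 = 0.00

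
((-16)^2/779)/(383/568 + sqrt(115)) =-55691264/28788000309 + 82591744 *sqrt(115)/28788000309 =0.03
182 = 182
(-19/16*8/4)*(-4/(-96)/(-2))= 19/384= 0.05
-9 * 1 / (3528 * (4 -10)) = 1 / 2352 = 0.00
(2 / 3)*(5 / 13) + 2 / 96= 173 / 624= 0.28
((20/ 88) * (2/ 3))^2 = 25/ 1089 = 0.02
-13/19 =-0.68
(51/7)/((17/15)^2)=675/119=5.67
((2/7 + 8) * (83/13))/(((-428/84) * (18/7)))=-16849/4173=-4.04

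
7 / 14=1 / 2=0.50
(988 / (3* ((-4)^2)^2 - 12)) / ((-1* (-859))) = 247 / 162351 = 0.00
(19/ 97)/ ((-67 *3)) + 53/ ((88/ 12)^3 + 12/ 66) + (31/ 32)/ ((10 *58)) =2862804410857/ 21201992373120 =0.14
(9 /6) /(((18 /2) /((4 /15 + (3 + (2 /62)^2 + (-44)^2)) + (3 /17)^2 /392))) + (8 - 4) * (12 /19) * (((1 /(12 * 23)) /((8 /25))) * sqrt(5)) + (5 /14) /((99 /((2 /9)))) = 25 * sqrt(5) /874 + 313525314171493 /970029632880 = 323.28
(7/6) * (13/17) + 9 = 1009/102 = 9.89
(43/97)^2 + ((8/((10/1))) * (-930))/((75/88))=-205295791/235225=-872.76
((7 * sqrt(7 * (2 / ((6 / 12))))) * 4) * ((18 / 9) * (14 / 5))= 1568 * sqrt(7) / 5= 829.71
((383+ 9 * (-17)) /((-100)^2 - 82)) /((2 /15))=575 /3306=0.17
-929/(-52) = 929/52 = 17.87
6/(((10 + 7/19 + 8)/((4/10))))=228/1745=0.13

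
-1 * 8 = -8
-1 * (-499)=499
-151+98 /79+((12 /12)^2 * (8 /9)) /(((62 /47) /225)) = 4539 /2449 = 1.85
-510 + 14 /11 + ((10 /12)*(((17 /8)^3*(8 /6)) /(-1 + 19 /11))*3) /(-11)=-34652039 /67584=-512.73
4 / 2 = 2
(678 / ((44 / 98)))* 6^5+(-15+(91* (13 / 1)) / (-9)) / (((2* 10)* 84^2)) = 82026298038191 / 6985440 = 11742466.91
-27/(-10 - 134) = 3/16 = 0.19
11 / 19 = 0.58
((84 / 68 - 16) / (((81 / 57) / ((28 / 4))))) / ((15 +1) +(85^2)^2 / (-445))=424441 / 684480537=0.00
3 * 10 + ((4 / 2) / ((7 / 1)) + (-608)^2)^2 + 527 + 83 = 6695932553860 / 49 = 136651684772.65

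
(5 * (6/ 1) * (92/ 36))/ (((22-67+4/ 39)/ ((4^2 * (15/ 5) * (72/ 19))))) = -10333440/ 33269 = -310.60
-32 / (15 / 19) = -608 / 15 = -40.53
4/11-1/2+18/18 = 19/22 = 0.86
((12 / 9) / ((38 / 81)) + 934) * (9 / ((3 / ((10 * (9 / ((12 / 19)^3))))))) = 4016125 / 4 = 1004031.25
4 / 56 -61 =-853 / 14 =-60.93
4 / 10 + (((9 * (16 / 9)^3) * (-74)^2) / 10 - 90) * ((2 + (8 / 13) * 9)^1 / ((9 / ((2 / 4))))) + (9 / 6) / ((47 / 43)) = 51495595529 / 4454190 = 11561.16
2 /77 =0.03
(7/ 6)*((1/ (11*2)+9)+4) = 2009/ 132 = 15.22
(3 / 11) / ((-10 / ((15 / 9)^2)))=-5 / 66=-0.08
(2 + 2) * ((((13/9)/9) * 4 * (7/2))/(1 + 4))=728/405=1.80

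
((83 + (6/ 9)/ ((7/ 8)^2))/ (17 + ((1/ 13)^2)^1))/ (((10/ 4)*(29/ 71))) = 147935671/ 30629655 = 4.83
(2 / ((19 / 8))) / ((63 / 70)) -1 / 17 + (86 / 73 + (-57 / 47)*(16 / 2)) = -76272503 / 9973917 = -7.65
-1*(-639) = 639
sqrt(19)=4.36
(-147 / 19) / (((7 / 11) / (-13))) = 3003 / 19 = 158.05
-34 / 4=-17 / 2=-8.50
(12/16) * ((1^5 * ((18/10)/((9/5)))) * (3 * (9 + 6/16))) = 675/32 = 21.09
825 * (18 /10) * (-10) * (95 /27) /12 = -26125 /6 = -4354.17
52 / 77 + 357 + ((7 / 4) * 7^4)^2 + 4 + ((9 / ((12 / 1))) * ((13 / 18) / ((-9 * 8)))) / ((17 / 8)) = 9983727246461 / 565488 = 17655064.73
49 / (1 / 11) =539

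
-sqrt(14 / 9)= -sqrt(14) / 3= -1.25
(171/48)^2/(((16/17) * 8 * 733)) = 55233/24018944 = 0.00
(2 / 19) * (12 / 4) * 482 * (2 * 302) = 1746768 / 19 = 91935.16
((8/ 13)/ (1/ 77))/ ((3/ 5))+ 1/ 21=7191/ 91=79.02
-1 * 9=-9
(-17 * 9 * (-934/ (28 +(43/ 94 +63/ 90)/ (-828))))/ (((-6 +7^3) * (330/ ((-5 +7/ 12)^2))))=72321011193/ 80782469504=0.90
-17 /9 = -1.89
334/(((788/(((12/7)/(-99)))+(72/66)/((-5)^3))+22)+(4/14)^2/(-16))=-90013000/12258211227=-0.01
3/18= 1/6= 0.17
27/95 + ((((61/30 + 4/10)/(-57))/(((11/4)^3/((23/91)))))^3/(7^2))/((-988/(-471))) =1273411081908048318701162759/4480520473401589125392758875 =0.28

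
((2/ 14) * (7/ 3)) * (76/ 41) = 0.62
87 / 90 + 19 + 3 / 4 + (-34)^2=70603 / 60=1176.72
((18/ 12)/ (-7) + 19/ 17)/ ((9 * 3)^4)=215/ 126482958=0.00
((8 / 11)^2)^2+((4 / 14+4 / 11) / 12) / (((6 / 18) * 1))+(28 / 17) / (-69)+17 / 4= 2244806897 / 480869004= 4.67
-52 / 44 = -13 / 11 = -1.18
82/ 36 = 41/ 18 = 2.28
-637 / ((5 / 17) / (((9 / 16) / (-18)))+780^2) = -1547 / 1477520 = -0.00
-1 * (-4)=4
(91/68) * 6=273/34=8.03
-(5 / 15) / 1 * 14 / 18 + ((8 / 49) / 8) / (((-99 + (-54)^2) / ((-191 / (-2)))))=-214145 / 828198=-0.26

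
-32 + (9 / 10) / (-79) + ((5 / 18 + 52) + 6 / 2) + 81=370667 / 3555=104.27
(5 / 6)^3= 125 / 216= 0.58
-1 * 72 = -72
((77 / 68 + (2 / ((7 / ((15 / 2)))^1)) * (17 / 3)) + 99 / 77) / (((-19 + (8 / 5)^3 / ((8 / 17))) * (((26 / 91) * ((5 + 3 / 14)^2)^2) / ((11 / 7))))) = -594333250 / 56484101349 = -0.01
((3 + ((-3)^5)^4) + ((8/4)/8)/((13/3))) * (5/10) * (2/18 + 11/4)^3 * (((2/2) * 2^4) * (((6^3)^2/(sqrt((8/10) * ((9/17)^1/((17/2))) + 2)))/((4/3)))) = 10104394379878772847 * sqrt(14810)/77012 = 15967223918742241.91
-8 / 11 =-0.73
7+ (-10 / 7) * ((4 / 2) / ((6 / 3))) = 39 / 7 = 5.57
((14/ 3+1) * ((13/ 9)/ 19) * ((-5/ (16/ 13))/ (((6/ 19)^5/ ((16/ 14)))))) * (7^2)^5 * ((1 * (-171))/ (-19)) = -1619179109490.14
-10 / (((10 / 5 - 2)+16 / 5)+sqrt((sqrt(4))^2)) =-25 / 13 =-1.92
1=1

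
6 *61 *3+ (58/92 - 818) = 12909/46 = 280.63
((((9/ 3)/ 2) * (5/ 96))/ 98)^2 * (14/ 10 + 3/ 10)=85/ 78675968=0.00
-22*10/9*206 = -45320/9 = -5035.56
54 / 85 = 0.64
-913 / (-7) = 913 / 7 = 130.43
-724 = -724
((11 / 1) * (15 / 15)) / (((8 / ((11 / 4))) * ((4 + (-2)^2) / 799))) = 96679 / 256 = 377.65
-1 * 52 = -52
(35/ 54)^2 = 1225/ 2916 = 0.42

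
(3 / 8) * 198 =297 / 4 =74.25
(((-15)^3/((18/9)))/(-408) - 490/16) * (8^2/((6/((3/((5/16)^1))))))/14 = -23056/119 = -193.75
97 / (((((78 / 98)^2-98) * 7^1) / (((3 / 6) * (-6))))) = 99813 / 233777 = 0.43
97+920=1017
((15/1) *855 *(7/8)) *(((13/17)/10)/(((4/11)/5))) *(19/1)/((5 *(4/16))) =48783735/272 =179351.97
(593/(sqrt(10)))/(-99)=-1.89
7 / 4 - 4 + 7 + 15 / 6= 29 / 4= 7.25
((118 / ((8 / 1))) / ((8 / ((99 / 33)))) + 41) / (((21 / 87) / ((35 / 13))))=519.00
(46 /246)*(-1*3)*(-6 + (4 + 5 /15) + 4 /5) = 0.49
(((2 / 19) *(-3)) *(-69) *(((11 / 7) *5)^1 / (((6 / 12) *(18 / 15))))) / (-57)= -12650 / 2527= -5.01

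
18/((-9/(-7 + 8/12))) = 38/3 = 12.67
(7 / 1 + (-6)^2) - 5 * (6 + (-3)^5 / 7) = 186.57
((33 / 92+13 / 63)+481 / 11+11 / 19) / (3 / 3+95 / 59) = 17.19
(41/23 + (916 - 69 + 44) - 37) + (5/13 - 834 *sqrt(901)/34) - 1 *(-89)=282605/299 - 417 *sqrt(901)/17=208.88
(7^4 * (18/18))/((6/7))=16807/6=2801.17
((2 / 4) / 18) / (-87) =-1 / 3132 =-0.00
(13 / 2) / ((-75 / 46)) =-299 / 75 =-3.99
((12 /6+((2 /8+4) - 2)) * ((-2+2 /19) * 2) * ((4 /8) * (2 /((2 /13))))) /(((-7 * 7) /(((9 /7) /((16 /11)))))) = 196911 /104272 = 1.89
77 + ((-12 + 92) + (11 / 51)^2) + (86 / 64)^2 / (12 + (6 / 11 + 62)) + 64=482820200299 / 2184007680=221.07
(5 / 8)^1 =5 / 8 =0.62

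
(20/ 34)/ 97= 10/ 1649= 0.01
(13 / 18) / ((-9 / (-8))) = 0.64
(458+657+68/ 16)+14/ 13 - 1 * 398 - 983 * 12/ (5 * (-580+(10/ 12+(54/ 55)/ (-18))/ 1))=726.40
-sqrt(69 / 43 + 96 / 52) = -1.86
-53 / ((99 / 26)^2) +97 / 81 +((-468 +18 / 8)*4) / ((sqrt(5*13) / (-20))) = -24091 / 9801 +7452*sqrt(65) / 13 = 4619.08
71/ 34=2.09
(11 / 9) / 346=0.00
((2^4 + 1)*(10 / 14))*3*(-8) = -291.43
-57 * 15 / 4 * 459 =-392445 / 4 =-98111.25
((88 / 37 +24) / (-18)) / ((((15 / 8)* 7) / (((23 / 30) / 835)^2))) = -516304 / 5485156228125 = -0.00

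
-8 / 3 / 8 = -1 / 3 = -0.33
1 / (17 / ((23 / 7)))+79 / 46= 10459 / 5474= 1.91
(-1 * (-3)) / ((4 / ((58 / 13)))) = 87 / 26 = 3.35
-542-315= -857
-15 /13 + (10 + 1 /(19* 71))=155148 /17537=8.85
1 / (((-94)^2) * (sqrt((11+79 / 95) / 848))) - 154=-154+sqrt(1414835) / 1241458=-154.00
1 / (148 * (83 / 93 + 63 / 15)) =465 / 350464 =0.00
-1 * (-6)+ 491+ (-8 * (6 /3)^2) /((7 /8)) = 3223 /7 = 460.43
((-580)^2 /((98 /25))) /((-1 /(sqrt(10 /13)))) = -4205000 * sqrt(130) /637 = -75265.90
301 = 301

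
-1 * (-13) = 13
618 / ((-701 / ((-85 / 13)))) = 5.76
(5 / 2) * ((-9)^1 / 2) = -45 / 4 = -11.25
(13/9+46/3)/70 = 151/630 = 0.24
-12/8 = -3/2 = -1.50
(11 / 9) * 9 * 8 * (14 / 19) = 1232 / 19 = 64.84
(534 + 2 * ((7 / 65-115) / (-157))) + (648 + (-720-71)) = 4005091 / 10205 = 392.46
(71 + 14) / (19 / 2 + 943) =34 / 381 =0.09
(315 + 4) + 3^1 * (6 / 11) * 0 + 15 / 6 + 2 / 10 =3217 / 10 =321.70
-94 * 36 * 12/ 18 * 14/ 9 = -10528/ 3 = -3509.33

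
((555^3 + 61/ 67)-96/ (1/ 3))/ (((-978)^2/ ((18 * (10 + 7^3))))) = 2021611653835/ 1780123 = 1135658.41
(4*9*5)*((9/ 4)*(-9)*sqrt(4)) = -7290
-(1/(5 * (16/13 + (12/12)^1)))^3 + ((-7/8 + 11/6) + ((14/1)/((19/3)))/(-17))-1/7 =113274388867/165430587000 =0.68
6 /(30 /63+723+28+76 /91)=1638 /205381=0.01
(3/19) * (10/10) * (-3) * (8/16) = -9/38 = -0.24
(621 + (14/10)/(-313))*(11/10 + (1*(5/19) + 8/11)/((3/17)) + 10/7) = 57875601687/11447975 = 5055.53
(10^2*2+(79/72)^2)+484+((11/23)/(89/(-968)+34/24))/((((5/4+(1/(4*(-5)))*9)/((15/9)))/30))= 324642950657/458685504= 707.77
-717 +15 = -702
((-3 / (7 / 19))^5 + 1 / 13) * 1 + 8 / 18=-70396945442 / 1966419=-35799.57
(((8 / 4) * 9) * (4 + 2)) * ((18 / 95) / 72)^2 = 27 / 36100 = 0.00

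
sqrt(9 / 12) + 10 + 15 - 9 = 16.87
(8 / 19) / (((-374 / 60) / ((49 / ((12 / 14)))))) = -13720 / 3553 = -3.86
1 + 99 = 100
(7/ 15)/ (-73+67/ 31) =-217/ 32940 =-0.01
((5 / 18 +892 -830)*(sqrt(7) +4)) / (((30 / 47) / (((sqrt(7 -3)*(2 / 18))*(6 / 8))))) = 52687*sqrt(7) / 3240 +52687 / 810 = 108.07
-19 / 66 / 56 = -19 / 3696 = -0.01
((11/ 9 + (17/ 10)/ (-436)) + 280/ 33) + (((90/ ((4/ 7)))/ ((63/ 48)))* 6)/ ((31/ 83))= 25924642987/ 13380840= 1937.45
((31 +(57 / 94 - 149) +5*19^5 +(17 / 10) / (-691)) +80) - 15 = 2010398172238 / 162385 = 12380442.60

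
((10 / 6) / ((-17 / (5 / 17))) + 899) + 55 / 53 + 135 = 47559694 / 45951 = 1035.01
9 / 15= 3 / 5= 0.60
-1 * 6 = -6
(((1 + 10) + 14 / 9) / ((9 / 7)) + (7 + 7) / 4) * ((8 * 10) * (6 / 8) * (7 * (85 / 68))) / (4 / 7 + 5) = 2632525 / 2106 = 1250.01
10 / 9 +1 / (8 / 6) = 67 / 36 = 1.86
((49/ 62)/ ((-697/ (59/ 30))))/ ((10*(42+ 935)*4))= -2891/ 50664093600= -0.00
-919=-919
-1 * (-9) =9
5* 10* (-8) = -400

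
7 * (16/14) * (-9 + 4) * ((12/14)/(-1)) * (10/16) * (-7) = -150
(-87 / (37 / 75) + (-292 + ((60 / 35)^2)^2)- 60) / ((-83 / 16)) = 738718672 / 7373471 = 100.19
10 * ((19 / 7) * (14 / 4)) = 95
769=769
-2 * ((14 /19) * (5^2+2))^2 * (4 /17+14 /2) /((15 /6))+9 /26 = -1827495963 /797810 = -2290.64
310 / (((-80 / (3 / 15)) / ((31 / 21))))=-1.14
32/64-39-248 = -286.50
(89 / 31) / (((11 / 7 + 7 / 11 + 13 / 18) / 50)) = 6167700 / 125891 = 48.99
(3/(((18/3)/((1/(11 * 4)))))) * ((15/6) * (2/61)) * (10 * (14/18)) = 175/24156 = 0.01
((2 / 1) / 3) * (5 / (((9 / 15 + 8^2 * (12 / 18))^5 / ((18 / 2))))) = 22781250 / 115139273278249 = 0.00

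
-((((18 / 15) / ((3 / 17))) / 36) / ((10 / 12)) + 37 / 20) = -623 / 300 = -2.08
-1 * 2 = -2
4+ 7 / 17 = 75 / 17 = 4.41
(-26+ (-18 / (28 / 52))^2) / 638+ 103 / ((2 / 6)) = 441520 / 1421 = 310.71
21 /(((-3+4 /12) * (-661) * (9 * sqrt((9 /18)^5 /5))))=7 * sqrt(10) /1322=0.02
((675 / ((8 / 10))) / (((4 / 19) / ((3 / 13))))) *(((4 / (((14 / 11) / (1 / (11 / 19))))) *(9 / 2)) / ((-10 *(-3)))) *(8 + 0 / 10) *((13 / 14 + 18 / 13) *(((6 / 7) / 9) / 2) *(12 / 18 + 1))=512935875 / 463736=1106.09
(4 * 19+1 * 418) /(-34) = -247 /17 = -14.53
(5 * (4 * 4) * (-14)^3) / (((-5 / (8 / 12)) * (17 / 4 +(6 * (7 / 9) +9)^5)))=28449792 / 463428935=0.06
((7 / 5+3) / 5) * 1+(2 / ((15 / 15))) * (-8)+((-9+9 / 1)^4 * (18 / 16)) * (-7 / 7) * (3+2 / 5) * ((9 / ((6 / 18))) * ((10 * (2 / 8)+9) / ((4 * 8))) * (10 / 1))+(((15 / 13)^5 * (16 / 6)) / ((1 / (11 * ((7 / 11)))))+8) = 288284846 / 9282325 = 31.06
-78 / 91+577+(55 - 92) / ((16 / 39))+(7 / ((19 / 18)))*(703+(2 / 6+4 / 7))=577243 / 112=5153.96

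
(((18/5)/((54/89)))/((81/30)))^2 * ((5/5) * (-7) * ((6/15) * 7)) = -3105032/32805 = -94.65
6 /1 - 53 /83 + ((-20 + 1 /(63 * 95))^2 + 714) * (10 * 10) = 13248596695337 /118923147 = 111404.69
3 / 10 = 0.30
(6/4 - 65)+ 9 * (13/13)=-54.50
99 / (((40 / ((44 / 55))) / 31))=3069 / 50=61.38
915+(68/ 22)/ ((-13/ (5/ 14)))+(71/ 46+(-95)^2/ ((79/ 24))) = 13307304429/ 3637634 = 3658.23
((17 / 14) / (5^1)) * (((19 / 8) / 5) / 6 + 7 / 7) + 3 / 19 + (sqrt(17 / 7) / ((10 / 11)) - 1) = -26449 / 45600 + 11 * sqrt(119) / 70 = 1.13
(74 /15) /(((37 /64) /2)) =256 /15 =17.07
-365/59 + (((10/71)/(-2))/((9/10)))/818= -95394590/15419709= -6.19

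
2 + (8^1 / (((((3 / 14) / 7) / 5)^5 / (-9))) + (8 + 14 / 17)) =-3841663386395032 / 459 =-8369637007396.58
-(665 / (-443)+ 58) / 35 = -25029 / 15505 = -1.61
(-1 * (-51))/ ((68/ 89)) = 267/ 4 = 66.75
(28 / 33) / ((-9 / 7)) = -196 / 297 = -0.66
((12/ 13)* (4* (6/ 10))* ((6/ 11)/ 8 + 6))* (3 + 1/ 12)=29637/ 715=41.45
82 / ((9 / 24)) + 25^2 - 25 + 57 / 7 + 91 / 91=17384 / 21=827.81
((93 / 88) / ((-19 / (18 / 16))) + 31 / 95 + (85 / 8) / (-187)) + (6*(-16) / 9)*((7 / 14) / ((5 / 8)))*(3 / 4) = -414193 / 66880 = -6.19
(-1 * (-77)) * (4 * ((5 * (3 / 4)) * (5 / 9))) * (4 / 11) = 700 / 3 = 233.33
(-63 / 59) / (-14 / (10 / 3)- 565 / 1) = 315 / 167914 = 0.00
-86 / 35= -2.46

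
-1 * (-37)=37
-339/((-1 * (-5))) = -339/5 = -67.80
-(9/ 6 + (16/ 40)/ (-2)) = -13/ 10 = -1.30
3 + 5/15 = 10/3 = 3.33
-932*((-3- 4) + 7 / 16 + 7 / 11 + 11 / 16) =107413 / 22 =4882.41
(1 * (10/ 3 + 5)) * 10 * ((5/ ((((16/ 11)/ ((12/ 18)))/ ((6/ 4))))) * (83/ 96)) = 570625/ 2304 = 247.67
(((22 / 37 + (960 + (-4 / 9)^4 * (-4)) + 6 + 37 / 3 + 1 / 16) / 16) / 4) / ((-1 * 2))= -3801902261 / 497166336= -7.65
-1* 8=-8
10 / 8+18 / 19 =167 / 76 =2.20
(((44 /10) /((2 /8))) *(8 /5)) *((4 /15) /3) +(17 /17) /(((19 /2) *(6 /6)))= 55754 /21375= 2.61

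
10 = 10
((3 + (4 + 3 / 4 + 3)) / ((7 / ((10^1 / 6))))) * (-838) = -2144.88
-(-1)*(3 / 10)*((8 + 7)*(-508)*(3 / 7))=-6858 / 7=-979.71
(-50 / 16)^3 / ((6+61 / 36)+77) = -140625 / 390272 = -0.36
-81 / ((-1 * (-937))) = -81 / 937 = -0.09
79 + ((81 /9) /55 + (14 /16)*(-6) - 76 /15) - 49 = 13099 /660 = 19.85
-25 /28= -0.89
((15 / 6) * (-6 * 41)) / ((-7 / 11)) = 6765 / 7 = 966.43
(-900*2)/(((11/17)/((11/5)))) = -6120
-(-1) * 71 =71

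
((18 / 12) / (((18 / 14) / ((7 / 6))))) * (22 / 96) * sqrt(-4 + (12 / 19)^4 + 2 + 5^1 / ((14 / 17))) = 77 * sqrt(108060414) / 1247616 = 0.64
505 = 505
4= 4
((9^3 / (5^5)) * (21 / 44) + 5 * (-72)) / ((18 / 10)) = -5498299 / 27500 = -199.94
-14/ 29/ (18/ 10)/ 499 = -70/ 130239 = -0.00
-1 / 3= -0.33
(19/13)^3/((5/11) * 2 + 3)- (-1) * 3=358862/94471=3.80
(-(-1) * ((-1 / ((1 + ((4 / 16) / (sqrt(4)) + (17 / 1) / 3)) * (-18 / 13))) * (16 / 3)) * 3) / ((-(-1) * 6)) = 416 / 1467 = 0.28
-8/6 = -4/3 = -1.33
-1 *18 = -18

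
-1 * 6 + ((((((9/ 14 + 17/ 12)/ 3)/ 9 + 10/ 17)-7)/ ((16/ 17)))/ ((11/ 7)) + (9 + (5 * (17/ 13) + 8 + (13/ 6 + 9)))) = 18103933/ 741312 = 24.42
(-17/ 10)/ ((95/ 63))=-1071/ 950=-1.13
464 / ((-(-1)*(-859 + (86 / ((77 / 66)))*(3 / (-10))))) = -0.53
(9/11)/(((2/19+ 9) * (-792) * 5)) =-19/837320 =-0.00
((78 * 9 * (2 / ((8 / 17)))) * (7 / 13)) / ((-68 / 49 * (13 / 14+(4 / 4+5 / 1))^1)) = -167.08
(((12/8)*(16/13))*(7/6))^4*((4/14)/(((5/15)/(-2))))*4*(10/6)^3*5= -878080000/257049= -3416.00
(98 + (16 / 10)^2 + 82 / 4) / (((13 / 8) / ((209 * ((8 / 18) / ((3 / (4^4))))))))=5181755392 / 8775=590513.43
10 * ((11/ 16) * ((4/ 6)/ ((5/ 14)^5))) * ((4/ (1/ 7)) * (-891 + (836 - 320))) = -41412448/ 5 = -8282489.60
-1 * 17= -17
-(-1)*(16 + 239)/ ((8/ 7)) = 223.12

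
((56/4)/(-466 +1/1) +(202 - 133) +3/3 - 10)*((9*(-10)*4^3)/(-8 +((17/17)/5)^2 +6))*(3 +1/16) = 16731600/31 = 539729.03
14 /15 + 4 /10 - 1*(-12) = 40 /3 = 13.33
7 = 7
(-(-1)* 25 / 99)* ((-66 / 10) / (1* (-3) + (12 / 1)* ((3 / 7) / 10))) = 175 / 261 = 0.67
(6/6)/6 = 0.17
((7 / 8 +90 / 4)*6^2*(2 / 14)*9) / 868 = 15147 / 12152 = 1.25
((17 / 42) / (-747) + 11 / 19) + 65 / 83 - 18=-9918287 / 596106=-16.64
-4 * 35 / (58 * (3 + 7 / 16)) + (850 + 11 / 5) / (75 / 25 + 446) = 1.20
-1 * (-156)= 156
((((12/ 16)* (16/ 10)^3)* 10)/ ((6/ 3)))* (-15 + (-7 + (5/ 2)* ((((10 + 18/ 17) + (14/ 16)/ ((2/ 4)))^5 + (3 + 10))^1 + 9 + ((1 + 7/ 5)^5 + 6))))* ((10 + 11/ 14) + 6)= 220945100087166117591/ 993899900000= 222301159.39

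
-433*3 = -1299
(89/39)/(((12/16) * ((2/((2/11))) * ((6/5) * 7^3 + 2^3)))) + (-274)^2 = 101357330678/1350063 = 75076.00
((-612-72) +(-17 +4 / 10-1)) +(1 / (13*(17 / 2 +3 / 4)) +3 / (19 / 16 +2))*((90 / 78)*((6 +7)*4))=-26355716 / 40885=-644.63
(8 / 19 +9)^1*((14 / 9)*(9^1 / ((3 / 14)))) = 35084 / 57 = 615.51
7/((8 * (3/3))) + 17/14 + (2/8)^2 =241/112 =2.15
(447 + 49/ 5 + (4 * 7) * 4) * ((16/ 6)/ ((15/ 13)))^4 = 36967530496/ 2278125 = 16227.17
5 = 5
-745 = -745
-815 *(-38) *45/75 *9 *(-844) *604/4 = -21313479672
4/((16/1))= 1/4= 0.25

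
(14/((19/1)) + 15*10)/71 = 2.12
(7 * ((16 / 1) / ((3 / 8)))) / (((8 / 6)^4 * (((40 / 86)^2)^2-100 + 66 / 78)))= -8399994057 / 8809508978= -0.95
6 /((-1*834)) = -0.01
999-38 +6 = 967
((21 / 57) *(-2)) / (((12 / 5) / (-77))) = 2695 / 114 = 23.64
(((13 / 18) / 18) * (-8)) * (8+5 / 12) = -1313 / 486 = -2.70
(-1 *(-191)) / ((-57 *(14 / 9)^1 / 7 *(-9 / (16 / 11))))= 1528 / 627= 2.44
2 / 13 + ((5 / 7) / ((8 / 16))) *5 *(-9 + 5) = -2586 / 91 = -28.42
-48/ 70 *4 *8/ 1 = -768/ 35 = -21.94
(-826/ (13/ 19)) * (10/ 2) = -78470/ 13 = -6036.15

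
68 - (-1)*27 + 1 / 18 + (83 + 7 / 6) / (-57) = 93.58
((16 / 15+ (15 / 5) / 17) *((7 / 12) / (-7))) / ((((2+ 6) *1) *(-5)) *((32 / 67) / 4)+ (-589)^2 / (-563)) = 11957557 / 71677033020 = 0.00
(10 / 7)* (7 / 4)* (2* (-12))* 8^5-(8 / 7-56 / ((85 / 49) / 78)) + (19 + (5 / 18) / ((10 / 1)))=-42059114441 / 21420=-1963544.09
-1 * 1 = -1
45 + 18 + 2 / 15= 947 / 15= 63.13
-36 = -36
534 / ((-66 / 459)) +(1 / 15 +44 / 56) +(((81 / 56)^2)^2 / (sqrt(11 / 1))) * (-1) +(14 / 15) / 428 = -458855374 / 123585 -43046721 * sqrt(11) / 108179456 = -3714.19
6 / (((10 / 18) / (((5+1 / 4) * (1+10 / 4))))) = 3969 / 20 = 198.45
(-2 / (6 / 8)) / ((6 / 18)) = -8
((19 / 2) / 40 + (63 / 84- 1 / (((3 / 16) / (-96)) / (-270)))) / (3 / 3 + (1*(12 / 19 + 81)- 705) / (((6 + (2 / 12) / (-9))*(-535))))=-115700.84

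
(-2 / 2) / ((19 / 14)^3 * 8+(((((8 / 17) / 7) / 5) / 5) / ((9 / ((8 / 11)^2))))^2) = -73472994354375 / 1469245681941883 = -0.05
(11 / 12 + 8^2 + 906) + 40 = 12131 / 12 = 1010.92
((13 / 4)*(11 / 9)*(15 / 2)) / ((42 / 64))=2860 / 63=45.40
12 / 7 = 1.71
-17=-17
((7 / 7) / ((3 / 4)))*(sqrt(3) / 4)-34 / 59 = -34 / 59 + sqrt(3) / 3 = 0.00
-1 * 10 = -10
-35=-35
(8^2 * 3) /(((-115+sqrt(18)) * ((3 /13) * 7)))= -95680 /92449 -2496 * sqrt(2) /92449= -1.07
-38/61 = -0.62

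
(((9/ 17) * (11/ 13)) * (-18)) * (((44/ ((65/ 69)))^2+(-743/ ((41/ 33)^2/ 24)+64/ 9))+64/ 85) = 2014410161838096/ 26683059325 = 75493.97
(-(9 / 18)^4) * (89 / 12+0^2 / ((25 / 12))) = -89 / 192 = -0.46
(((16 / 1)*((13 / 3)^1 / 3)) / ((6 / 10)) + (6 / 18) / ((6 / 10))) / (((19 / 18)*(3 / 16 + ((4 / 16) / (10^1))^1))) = 168800 / 969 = 174.20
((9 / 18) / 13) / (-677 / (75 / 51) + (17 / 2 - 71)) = -25 / 339859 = -0.00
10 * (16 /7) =160 /7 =22.86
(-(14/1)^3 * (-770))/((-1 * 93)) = -2112880/93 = -22719.14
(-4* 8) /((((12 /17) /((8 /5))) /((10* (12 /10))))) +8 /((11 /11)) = -862.40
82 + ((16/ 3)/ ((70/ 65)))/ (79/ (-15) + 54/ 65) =97950/ 1211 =80.88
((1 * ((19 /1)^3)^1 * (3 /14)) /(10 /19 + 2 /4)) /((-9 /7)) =-130321 /117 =-1113.85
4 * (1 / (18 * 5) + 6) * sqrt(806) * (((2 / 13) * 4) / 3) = 8656 * sqrt(806) / 1755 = 140.03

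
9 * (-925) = -8325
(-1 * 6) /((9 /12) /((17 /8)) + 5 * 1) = -102 /91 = -1.12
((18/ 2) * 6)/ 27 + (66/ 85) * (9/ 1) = 764/ 85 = 8.99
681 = 681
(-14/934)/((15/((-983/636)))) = 0.00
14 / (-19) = -14 / 19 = -0.74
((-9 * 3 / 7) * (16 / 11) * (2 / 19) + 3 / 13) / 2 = -6843 / 38038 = -0.18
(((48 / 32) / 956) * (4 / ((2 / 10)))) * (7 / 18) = 35 / 2868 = 0.01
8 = 8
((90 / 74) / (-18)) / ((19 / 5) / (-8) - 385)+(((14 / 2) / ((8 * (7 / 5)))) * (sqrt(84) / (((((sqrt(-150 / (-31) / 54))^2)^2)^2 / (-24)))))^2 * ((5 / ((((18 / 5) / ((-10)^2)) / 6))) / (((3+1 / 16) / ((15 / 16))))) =9048473222571616965663528956 / 7799845703125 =1160083617929307.97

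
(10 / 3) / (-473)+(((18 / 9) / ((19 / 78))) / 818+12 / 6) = 22087070 / 11027049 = 2.00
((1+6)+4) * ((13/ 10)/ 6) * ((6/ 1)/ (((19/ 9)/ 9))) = 11583/ 190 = 60.96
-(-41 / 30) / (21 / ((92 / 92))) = 41 / 630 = 0.07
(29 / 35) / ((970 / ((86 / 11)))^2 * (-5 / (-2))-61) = 107242 / 4972994145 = 0.00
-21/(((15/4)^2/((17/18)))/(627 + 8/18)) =-5375944/6075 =-884.93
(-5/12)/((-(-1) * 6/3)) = -5/24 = -0.21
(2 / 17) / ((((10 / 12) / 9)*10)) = 54 / 425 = 0.13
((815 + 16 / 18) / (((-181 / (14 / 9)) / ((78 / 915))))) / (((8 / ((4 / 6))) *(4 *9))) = -668213 / 482933340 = -0.00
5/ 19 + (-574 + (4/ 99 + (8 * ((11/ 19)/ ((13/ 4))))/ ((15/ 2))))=-70119763/ 122265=-573.51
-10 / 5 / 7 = -0.29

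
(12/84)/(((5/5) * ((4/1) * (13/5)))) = 5/364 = 0.01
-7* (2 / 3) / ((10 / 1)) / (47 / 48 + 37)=-112 / 9115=-0.01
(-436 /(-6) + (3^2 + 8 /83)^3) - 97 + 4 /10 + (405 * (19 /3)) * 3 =72248776067 /8576805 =8423.74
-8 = -8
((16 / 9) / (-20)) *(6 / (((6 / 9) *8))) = -1 / 10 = -0.10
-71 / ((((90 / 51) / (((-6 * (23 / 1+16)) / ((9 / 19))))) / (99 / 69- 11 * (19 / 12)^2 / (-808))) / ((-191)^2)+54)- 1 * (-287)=9289481998026626057 / 32516498858902434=285.69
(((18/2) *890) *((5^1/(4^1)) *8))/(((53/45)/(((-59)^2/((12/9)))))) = 9410448375/53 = 177555629.72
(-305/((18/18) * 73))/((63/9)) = -305/511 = -0.60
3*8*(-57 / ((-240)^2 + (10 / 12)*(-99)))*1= -912 / 38345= -0.02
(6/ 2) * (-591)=-1773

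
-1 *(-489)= 489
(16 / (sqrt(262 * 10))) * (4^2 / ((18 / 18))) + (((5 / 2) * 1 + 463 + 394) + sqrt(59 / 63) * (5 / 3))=866.11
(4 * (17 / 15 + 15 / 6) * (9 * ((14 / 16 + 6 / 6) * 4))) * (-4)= -3924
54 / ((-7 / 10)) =-540 / 7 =-77.14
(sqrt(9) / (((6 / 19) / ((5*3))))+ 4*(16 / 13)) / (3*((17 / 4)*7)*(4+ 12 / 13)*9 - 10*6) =3833 / 101256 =0.04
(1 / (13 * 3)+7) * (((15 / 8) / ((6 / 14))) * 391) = 12018.24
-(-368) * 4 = 1472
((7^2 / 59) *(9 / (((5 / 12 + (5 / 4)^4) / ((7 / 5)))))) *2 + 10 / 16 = 41170681 / 5180200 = 7.95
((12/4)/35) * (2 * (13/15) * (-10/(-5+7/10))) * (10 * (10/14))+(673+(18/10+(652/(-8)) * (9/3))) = 9118421/21070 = 432.77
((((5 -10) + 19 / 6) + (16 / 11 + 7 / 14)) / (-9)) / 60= -1 / 4455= -0.00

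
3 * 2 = 6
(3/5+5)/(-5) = -28/25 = -1.12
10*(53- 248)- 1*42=-1992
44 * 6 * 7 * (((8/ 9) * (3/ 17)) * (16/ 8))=9856/ 17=579.76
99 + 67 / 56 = 5611 / 56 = 100.20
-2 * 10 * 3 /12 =-5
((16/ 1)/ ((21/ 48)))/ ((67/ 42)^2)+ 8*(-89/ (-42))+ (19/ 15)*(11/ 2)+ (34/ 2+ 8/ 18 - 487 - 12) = -1253585519/ 2828070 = -443.27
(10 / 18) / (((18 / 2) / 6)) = 10 / 27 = 0.37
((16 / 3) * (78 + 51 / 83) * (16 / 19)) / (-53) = -556800 / 83581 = -6.66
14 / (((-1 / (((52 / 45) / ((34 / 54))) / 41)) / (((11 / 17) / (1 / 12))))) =-288288 / 59245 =-4.87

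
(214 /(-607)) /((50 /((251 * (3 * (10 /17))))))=-161142 /51595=-3.12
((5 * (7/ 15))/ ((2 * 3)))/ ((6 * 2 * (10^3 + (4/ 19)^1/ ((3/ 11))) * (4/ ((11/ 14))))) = 209/ 32857344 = 0.00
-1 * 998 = -998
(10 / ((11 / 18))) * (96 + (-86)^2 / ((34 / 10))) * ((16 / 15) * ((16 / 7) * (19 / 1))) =321957888 / 187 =1721699.94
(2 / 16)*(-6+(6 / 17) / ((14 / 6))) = -87 / 119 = -0.73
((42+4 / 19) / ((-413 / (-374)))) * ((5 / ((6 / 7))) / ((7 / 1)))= 749870 / 23541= 31.85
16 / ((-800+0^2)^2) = 1 / 40000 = 0.00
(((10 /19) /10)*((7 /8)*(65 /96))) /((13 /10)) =175 /7296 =0.02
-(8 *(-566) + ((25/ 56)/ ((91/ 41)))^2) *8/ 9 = 4024.85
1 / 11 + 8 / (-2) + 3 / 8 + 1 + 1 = -135 / 88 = -1.53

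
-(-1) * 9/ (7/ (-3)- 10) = -27/ 37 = -0.73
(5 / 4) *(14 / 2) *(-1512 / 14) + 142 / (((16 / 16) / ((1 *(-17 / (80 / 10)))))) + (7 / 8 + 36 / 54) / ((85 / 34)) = -18692 / 15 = -1246.13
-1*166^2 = -27556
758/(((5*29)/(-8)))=-6064/145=-41.82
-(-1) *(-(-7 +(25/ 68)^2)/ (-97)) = -31743/ 448528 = -0.07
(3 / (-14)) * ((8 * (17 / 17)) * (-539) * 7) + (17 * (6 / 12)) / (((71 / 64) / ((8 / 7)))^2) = 1599882436 / 247009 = 6477.02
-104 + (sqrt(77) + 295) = sqrt(77) + 191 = 199.77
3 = 3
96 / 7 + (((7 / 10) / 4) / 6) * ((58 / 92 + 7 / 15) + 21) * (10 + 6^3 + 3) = 186984187 / 1159200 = 161.30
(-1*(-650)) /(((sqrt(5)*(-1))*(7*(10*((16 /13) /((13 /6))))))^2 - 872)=9282325 /100443404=0.09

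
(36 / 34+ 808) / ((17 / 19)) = 261326 / 289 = 904.24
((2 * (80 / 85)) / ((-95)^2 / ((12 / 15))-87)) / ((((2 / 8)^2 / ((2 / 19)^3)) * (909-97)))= 4096 / 1059889903793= 0.00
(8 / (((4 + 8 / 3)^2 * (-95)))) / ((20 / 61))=-0.01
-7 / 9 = -0.78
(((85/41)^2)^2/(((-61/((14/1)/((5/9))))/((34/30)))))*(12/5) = -3578039640/172371421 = -20.76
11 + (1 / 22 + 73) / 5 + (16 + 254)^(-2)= 20535941 / 801900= 25.61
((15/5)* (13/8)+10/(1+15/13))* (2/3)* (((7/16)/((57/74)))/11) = 19721/60192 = 0.33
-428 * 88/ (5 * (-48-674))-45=-34.57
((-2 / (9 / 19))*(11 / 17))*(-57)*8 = 63536 / 51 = 1245.80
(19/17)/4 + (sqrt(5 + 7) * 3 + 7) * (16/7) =1107/68 + 96 * sqrt(3)/7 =40.03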